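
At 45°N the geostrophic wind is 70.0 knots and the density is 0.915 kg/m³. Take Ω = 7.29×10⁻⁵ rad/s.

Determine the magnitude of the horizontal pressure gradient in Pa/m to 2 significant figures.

3.4×10⁻³ Pa/m

Coriolis parameter at 45°N:
f = 2Ω sin φ = 2 × 7.29×10⁻⁵ × sin 45° = 1.03×10⁻⁴ s⁻¹
Wind speed in SI: 70.0 knots = 36.0 m/s
Geostrophic balance rearranged: |∂P/∂n| = f ρ V_g
|∂P/∂n| = 1.03×10⁻⁴ × 0.915 × 36.0 = 3.40×10⁻³ Pa/m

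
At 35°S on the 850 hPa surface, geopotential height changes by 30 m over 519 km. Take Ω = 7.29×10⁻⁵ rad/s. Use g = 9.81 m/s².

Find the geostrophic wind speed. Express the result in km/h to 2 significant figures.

24 km/h

Coriolis parameter at 35°S:
f = 2Ω sin φ = 2 × 7.29×10⁻⁵ × sin 35° = 8.36×10⁻⁵ s⁻¹
Height gradient: |∂Z/∂n| = 30 m / 519000 m = 5.78×10⁻⁵
On a pressure surface, geostrophic balance gives V_g = (g/f)|∂Z/∂n|:
V_g = 9.81 × 5.78×10⁻⁵ / 8.36×10⁻⁵ = 6.78 m/s
Converting: 6.78 m/s × 3.6 = 24 km/h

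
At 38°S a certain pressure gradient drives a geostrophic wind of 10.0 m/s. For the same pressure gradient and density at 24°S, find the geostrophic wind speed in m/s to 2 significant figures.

With the same pressure gradient and density, V_g ∝ 1/f ∝ 1/sin φ.
V₂ = V₁ · sin φ₁ / sin φ₂ = 10.0 × sin 38° / sin 24°
V₂ = 10.0 × 0.6157/0.4067 = 15 m/s

15 m/s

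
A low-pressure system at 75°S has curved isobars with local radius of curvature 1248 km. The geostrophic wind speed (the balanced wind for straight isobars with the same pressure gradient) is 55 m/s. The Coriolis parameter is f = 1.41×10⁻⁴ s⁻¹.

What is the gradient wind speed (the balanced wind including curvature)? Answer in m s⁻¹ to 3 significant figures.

Around a low, centrifugal force acts outward with Coriolis, so pressure-gradient force balances both:
(1/ρ)|∂P/∂n| = fV + V²/R  →  V² + fR·V − fR·V_g = 0
With fR = 1.41×10⁻⁴ × 1248×10³ m = 176 m/s:
V = [−fR + √((fR)² + 4 fR V_g)]/2 = [−176 + √(176² + 4×176×55)]/2 = 44 m/s
Subgeostrophic (V < V_g = 55 m/s), as expected around a low.

44.0 m s⁻¹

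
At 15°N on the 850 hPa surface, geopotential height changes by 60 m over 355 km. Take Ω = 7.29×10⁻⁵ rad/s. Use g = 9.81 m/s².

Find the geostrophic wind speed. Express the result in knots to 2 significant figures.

85 knots

Coriolis parameter at 15°N:
f = 2Ω sin φ = 2 × 7.29×10⁻⁵ × sin 15° = 3.77×10⁻⁵ s⁻¹
Height gradient: |∂Z/∂n| = 60 m / 355000 m = 1.69×10⁻⁴
On a pressure surface, geostrophic balance gives V_g = (g/f)|∂Z/∂n|:
V_g = 9.81 × 1.69×10⁻⁴ / 3.77×10⁻⁵ = 43.9 m/s
Converting: 43.9 m/s × 1.944 = 85 knots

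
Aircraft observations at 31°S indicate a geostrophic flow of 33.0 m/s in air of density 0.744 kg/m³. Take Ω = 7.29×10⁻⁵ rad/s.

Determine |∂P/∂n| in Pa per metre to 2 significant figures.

Coriolis parameter at 31°S:
f = 2Ω sin φ = 2 × 7.29×10⁻⁵ × sin 31° = 7.51×10⁻⁵ s⁻¹
Geostrophic balance rearranged: |∂P/∂n| = f ρ V_g
|∂P/∂n| = 7.51×10⁻⁵ × 0.744 × 33.0 = 1.84×10⁻³ Pa/m

1.8×10⁻³ Pa/m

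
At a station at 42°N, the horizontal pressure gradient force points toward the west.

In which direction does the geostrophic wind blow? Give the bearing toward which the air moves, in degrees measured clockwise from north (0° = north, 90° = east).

000°

The pressure-gradient force points toward the west (bearing 270°).
Geostrophic balance: in the Northern Hemisphere the Coriolis force deflects motion to the right, so the geostrophic wind blows 90° to the right of the pressure-gradient force (low pressure on the left).
Rotating 270° by 90° clockwise gives 000° — the wind blows toward the north.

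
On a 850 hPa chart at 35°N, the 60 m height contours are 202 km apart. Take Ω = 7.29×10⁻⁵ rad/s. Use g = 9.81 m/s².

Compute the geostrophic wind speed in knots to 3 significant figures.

67.7 knots

Coriolis parameter at 35°N:
f = 2Ω sin φ = 2 × 7.29×10⁻⁵ × sin 35° = 8.36×10⁻⁵ s⁻¹
Height gradient: |∂Z/∂n| = 60 m / 202000 m = 2.97×10⁻⁴
On a pressure surface, geostrophic balance gives V_g = (g/f)|∂Z/∂n|:
V_g = 9.81 × 2.97×10⁻⁴ / 8.36×10⁻⁵ = 34.8 m/s
Converting: 34.8 m/s × 1.944 = 67.7 knots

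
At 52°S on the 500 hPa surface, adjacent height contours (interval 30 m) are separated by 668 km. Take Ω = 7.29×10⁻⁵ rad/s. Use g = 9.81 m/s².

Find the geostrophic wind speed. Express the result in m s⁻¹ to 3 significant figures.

3.83 m s⁻¹

Coriolis parameter at 52°S:
f = 2Ω sin φ = 2 × 7.29×10⁻⁵ × sin 52° = 1.15×10⁻⁴ s⁻¹
Height gradient: |∂Z/∂n| = 30 m / 668000 m = 4.49×10⁻⁵
On a pressure surface, geostrophic balance gives V_g = (g/f)|∂Z/∂n|:
V_g = 9.81 × 4.49×10⁻⁵ / 1.15×10⁻⁴ = 3.83 m/s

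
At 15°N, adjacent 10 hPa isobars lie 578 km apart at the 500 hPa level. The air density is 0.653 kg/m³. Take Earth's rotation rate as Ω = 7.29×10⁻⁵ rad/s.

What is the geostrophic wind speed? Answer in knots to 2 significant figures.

140 knots

Coriolis parameter at 15°N:
f = 2Ω sin φ = 2 × 7.29×10⁻⁵ × sin 15° = 3.77×10⁻⁵ s⁻¹
Pressure gradient: |∂P/∂n| = 1000 Pa / 578000 m = 1.73×10⁻³ Pa/m
Geostrophic balance (pressure-gradient force = Coriolis force):
V_g = (1/(fρ)) |∂P/∂n| = 1.73×10⁻³ / (3.77×10⁻⁵ × 0.653) = 70.2 m/s
Converting: 70.2 m/s × 1.944 = 140 knots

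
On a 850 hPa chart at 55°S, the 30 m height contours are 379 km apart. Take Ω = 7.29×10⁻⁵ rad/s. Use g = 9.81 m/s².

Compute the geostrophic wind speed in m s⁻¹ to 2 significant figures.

Coriolis parameter at 55°S:
f = 2Ω sin φ = 2 × 7.29×10⁻⁵ × sin 55° = 1.19×10⁻⁴ s⁻¹
Height gradient: |∂Z/∂n| = 30 m / 379000 m = 7.92×10⁻⁵
On a pressure surface, geostrophic balance gives V_g = (g/f)|∂Z/∂n|:
V_g = 9.81 × 7.92×10⁻⁵ / 1.19×10⁻⁴ = 6.50 m/s

6.5 m s⁻¹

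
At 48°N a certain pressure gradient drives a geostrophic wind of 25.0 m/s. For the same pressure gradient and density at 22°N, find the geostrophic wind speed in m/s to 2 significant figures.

With the same pressure gradient and density, V_g ∝ 1/f ∝ 1/sin φ.
V₂ = V₁ · sin φ₁ / sin φ₂ = 25.0 × sin 48° / sin 22°
V₂ = 25.0 × 0.7431/0.3746 = 50 m/s

50 m/s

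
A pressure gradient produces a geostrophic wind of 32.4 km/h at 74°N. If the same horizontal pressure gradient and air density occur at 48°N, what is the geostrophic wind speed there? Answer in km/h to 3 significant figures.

With the same pressure gradient and density, V_g ∝ 1/f ∝ 1/sin φ.
V₂ = V₁ · sin φ₁ / sin φ₂ = 32.4 × sin 74° / sin 48°
V₂ = 32.4 × 0.9613/0.7431 = 41.9 km/h

41.9 km/h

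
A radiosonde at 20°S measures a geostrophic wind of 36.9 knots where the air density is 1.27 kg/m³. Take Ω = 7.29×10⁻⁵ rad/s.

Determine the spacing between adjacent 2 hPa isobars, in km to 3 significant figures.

Coriolis parameter at 20°S:
f = 2Ω sin φ = 2 × 7.29×10⁻⁵ × sin 20° = 4.99×10⁻⁵ s⁻¹
Wind speed in SI: 36.9 knots = 19.0 m/s
Geostrophic balance rearranged: |∂P/∂n| = f ρ V_g
|∂P/∂n| = 4.99×10⁻⁵ × 1.27 × 19.0 = 1.20×10⁻³ Pa/m
Isobar spacing: Δn = ΔP/|∂P/∂n| = 200 Pa / 1.20×10⁻³ Pa/m = 166361 m ≈ 166 km

166 km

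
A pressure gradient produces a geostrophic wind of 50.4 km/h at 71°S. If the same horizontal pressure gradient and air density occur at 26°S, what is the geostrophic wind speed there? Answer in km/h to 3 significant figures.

109 km/h

With the same pressure gradient and density, V_g ∝ 1/f ∝ 1/sin φ.
V₂ = V₁ · sin φ₁ / sin φ₂ = 50.4 × sin 71° / sin 26°
V₂ = 50.4 × 0.9455/0.4384 = 109 km/h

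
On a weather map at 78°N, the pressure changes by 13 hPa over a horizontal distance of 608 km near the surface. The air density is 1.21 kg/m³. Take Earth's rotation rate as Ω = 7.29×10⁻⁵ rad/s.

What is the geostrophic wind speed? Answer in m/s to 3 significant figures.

Coriolis parameter at 78°N:
f = 2Ω sin φ = 2 × 7.29×10⁻⁵ × sin 78° = 1.43×10⁻⁴ s⁻¹
Pressure gradient: |∂P/∂n| = 1300 Pa / 608000 m = 2.14×10⁻³ Pa/m
Geostrophic balance (pressure-gradient force = Coriolis force):
V_g = (1/(fρ)) |∂P/∂n| = 2.14×10⁻³ / (1.43×10⁻⁴ × 1.21) = 12.4 m/s

12.4 m/s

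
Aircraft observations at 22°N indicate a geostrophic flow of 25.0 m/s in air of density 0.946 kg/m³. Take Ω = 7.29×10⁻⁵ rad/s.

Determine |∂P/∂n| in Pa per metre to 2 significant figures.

1.3×10⁻³ Pa/m

Coriolis parameter at 22°N:
f = 2Ω sin φ = 2 × 7.29×10⁻⁵ × sin 22° = 5.46×10⁻⁵ s⁻¹
Geostrophic balance rearranged: |∂P/∂n| = f ρ V_g
|∂P/∂n| = 5.46×10⁻⁵ × 0.946 × 25.0 = 1.29×10⁻³ Pa/m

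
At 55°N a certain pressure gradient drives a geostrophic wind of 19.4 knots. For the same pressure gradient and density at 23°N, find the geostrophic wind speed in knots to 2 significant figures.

41 knots

With the same pressure gradient and density, V_g ∝ 1/f ∝ 1/sin φ.
V₂ = V₁ · sin φ₁ / sin φ₂ = 19.4 × sin 55° / sin 23°
V₂ = 19.4 × 0.8192/0.3907 = 41 knots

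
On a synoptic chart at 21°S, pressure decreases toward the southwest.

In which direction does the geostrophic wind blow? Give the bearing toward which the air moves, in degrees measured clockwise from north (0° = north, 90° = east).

The pressure-gradient force points toward the southwest (bearing 225°).
Geostrophic balance: in the Southern Hemisphere the Coriolis force deflects motion to the left, so the geostrophic wind blows 90° to the left of the pressure-gradient force (low pressure on the right).
Rotating 225° by 90° counterclockwise gives 135° — the wind blows toward the southeast.

135°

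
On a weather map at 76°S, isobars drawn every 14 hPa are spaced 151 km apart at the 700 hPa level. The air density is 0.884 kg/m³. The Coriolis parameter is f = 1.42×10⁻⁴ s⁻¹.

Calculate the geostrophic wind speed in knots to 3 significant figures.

144 knots

Pressure gradient: |∂P/∂n| = 1400 Pa / 151000 m = 9.27×10⁻³ Pa/m
Geostrophic balance (pressure-gradient force = Coriolis force):
V_g = (1/(fρ)) |∂P/∂n| = 9.27×10⁻³ / (1.42×10⁻⁴ × 0.884) = 73.9 m/s
Converting: 73.9 m/s × 1.944 = 144 knots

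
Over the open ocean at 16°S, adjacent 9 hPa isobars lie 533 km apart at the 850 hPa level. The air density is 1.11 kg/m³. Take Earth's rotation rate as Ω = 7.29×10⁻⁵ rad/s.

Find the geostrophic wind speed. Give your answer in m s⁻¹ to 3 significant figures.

Coriolis parameter at 16°S:
f = 2Ω sin φ = 2 × 7.29×10⁻⁵ × sin 16° = 4.02×10⁻⁵ s⁻¹
Pressure gradient: |∂P/∂n| = 900 Pa / 533000 m = 1.69×10⁻³ Pa/m
Geostrophic balance (pressure-gradient force = Coriolis force):
V_g = (1/(fρ)) |∂P/∂n| = 1.69×10⁻³ / (4.02×10⁻⁵ × 1.11) = 37.9 m/s

37.9 m s⁻¹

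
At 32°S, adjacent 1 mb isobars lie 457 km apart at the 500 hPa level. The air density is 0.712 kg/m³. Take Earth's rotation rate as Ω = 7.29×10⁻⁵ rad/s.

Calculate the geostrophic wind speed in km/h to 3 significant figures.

14.3 km/h

Coriolis parameter at 32°S:
f = 2Ω sin φ = 2 × 7.29×10⁻⁵ × sin 32° = 7.73×10⁻⁵ s⁻¹
Pressure gradient: |∂P/∂n| = 100 Pa / 457000 m = 2.19×10⁻⁴ Pa/m
Geostrophic balance (pressure-gradient force = Coriolis force):
V_g = (1/(fρ)) |∂P/∂n| = 2.19×10⁻⁴ / (7.73×10⁻⁵ × 0.712) = 3.98 m/s
Converting: 3.98 m/s × 3.6 = 14.3 km/h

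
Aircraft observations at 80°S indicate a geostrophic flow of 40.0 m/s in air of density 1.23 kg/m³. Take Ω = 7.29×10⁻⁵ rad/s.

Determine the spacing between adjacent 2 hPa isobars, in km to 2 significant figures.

Coriolis parameter at 80°S:
f = 2Ω sin φ = 2 × 7.29×10⁻⁵ × sin 80° = 1.44×10⁻⁴ s⁻¹
Geostrophic balance rearranged: |∂P/∂n| = f ρ V_g
|∂P/∂n| = 1.44×10⁻⁴ × 1.23 × 40.0 = 7.06×10⁻³ Pa/m
Isobar spacing: Δn = ΔP/|∂P/∂n| = 200 Pa / 7.06×10⁻³ Pa/m = 28311 m ≈ 28 km

28 km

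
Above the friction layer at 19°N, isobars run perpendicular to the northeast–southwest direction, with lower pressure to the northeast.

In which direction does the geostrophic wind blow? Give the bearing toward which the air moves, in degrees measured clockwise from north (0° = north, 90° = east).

135°

The pressure-gradient force points toward the northeast (bearing 045°).
Geostrophic balance: in the Northern Hemisphere the Coriolis force deflects motion to the right, so the geostrophic wind blows 90° to the right of the pressure-gradient force (low pressure on the left).
Rotating 045° by 90° clockwise gives 135° — the wind blows toward the southeast.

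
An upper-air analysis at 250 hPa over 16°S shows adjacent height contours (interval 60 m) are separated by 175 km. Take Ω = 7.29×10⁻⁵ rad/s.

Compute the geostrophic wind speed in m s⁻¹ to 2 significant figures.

84 m s⁻¹

Coriolis parameter at 16°S:
f = 2Ω sin φ = 2 × 7.29×10⁻⁵ × sin 16° = 4.02×10⁻⁵ s⁻¹
Height gradient: |∂Z/∂n| = 60 m / 175000 m = 3.43×10⁻⁴
On a pressure surface, geostrophic balance gives V_g = (g/f)|∂Z/∂n|:
V_g = 9.81 × 3.43×10⁻⁴ / 4.02×10⁻⁵ = 83.7 m/s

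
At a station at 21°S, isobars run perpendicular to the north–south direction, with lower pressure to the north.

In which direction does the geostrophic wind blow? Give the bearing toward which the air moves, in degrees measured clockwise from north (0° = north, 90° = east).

The pressure-gradient force points toward the north (bearing 000°).
Geostrophic balance: in the Southern Hemisphere the Coriolis force deflects motion to the left, so the geostrophic wind blows 90° to the left of the pressure-gradient force (low pressure on the right).
Rotating 000° by 90° counterclockwise gives 270° — the wind blows toward the west.

270°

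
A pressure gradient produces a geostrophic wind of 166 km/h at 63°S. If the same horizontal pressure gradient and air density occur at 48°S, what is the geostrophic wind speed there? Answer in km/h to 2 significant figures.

200 km/h

With the same pressure gradient and density, V_g ∝ 1/f ∝ 1/sin φ.
V₂ = V₁ · sin φ₁ / sin φ₂ = 166 × sin 63° / sin 48°
V₂ = 166 × 0.8910/0.7431 = 200 km/h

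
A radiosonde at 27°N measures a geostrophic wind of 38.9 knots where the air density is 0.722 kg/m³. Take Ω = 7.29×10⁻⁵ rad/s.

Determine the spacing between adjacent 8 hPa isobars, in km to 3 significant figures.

836 km

Coriolis parameter at 27°N:
f = 2Ω sin φ = 2 × 7.29×10⁻⁵ × sin 27° = 6.62×10⁻⁵ s⁻¹
Wind speed in SI: 38.9 knots = 20.0 m/s
Geostrophic balance rearranged: |∂P/∂n| = f ρ V_g
|∂P/∂n| = 6.62×10⁻⁵ × 0.722 × 20.0 = 9.56×10⁻⁴ Pa/m
Isobar spacing: Δn = ΔP/|∂P/∂n| = 800 Pa / 9.56×10⁻⁴ Pa/m = 836490 m ≈ 836 km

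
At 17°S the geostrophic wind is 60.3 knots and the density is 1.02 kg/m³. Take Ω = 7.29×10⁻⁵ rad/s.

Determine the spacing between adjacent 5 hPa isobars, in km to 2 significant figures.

370 km

Coriolis parameter at 17°S:
f = 2Ω sin φ = 2 × 7.29×10⁻⁵ × sin 17° = 4.26×10⁻⁵ s⁻¹
Wind speed in SI: 60.3 knots = 31.0 m/s
Geostrophic balance rearranged: |∂P/∂n| = f ρ V_g
|∂P/∂n| = 4.26×10⁻⁵ × 1.02 × 31.0 = 1.35×10⁻³ Pa/m
Isobar spacing: Δn = ΔP/|∂P/∂n| = 500 Pa / 1.35×10⁻³ Pa/m = 370699 m ≈ 370 km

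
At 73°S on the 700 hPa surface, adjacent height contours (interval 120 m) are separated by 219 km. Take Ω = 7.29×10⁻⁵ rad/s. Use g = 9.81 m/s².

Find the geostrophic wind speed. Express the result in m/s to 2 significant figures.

39 m/s

Coriolis parameter at 73°S:
f = 2Ω sin φ = 2 × 7.29×10⁻⁵ × sin 73° = 1.39×10⁻⁴ s⁻¹
Height gradient: |∂Z/∂n| = 120 m / 219000 m = 5.48×10⁻⁴
On a pressure surface, geostrophic balance gives V_g = (g/f)|∂Z/∂n|:
V_g = 9.81 × 5.48×10⁻⁴ / 1.39×10⁻⁴ = 38.6 m/s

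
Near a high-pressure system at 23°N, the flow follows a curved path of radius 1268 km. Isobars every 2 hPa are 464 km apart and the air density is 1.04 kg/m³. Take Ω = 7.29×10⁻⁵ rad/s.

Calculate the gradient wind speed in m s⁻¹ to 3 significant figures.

Coriolis parameter at 23°N:
f = 2Ω sin φ = 2 × 7.29×10⁻⁵ × sin 23° = 5.70×10⁻⁵ s⁻¹
Pressure gradient: |∂P/∂n| = 200 Pa / 464000 m = 4.31×10⁻⁴ Pa/m
Geostrophic speed: V_g = |∂P/∂n|/(fρ) = 4.31×10⁻⁴/(5.70×10⁻⁵ × 1.04) = 7.28 m/s
Around a high, pressure-gradient force acts outward with centrifugal, so Coriolis balances both:
fV = (1/ρ)|∂P/∂n| + V²/R  →  V² − fR·V + fR·V_g = 0
With fR = 5.70×10⁻⁵ × 1268×10³ m = 72.2 m/s:
V = [fR − √((fR)² − 4 fR V_g)]/2 = [72.2 − √(72.2² − 4×72.2×7.28)]/2 = 8.21 m/s
Supergeostrophic (V > V_g = 7.28 m/s), as expected around a high.

8.21 m s⁻¹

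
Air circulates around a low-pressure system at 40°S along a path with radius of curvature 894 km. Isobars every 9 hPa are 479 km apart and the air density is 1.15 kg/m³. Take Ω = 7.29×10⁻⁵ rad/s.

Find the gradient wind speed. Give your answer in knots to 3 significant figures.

28.8 knots

Coriolis parameter at 40°S:
f = 2Ω sin φ = 2 × 7.29×10⁻⁵ × sin 40° = 9.37×10⁻⁵ s⁻¹
Pressure gradient: |∂P/∂n| = 900 Pa / 479000 m = 1.88×10⁻³ Pa/m
Geostrophic speed: V_g = |∂P/∂n|/(fρ) = 1.88×10⁻³/(9.37×10⁻⁵ × 1.15) = 17.4 m/s
Around a low, centrifugal force acts outward with Coriolis, so pressure-gradient force balances both:
(1/ρ)|∂P/∂n| = fV + V²/R  →  V² + fR·V − fR·V_g = 0
With fR = 9.37×10⁻⁵ × 894×10³ m = 83.8 m/s:
V = [−fR + √((fR)² + 4 fR V_g)]/2 = [−83.8 + √(83.8² + 4×83.8×17.4)]/2 = 14.8 m/s
Subgeostrophic (V < V_g = 17.4 m/s), as expected around a low.
Converting: 14.8 m/s × 1.944 = 28.8 knots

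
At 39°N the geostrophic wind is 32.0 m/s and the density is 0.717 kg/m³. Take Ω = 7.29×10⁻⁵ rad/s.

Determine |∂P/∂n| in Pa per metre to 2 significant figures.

Coriolis parameter at 39°N:
f = 2Ω sin φ = 2 × 7.29×10⁻⁵ × sin 39° = 9.18×10⁻⁵ s⁻¹
Geostrophic balance rearranged: |∂P/∂n| = f ρ V_g
|∂P/∂n| = 9.18×10⁻⁵ × 0.717 × 32.0 = 2.11×10⁻³ Pa/m

2.1×10⁻³ Pa/m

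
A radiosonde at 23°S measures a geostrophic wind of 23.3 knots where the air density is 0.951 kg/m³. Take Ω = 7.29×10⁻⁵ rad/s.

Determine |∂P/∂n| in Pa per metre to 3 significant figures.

6.49×10⁻⁴ Pa/m

Coriolis parameter at 23°S:
f = 2Ω sin φ = 2 × 7.29×10⁻⁵ × sin 23° = 5.70×10⁻⁵ s⁻¹
Wind speed in SI: 23.3 knots = 12.0 m/s
Geostrophic balance rearranged: |∂P/∂n| = f ρ V_g
|∂P/∂n| = 5.70×10⁻⁵ × 0.951 × 12.0 = 6.49×10⁻⁴ Pa/m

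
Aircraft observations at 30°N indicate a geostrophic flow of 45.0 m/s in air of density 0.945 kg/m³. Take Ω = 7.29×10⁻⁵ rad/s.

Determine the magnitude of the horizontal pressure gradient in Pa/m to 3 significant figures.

Coriolis parameter at 30°N:
f = 2Ω sin φ = 2 × 7.29×10⁻⁵ × sin 30° = 7.29×10⁻⁵ s⁻¹
Geostrophic balance rearranged: |∂P/∂n| = f ρ V_g
|∂P/∂n| = 7.29×10⁻⁵ × 0.945 × 45.0 = 3.10×10⁻³ Pa/m

3.10×10⁻³ Pa/m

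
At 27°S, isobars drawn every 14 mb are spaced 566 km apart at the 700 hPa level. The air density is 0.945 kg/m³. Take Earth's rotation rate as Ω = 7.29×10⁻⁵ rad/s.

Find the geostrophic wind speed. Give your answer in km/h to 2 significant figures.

140 km/h

Coriolis parameter at 27°S:
f = 2Ω sin φ = 2 × 7.29×10⁻⁵ × sin 27° = 6.62×10⁻⁵ s⁻¹
Pressure gradient: |∂P/∂n| = 1400 Pa / 566000 m = 2.47×10⁻³ Pa/m
Geostrophic balance (pressure-gradient force = Coriolis force):
V_g = (1/(fρ)) |∂P/∂n| = 2.47×10⁻³ / (6.62×10⁻⁵ × 0.945) = 39.5 m/s
Converting: 39.5 m/s × 3.6 = 140 km/h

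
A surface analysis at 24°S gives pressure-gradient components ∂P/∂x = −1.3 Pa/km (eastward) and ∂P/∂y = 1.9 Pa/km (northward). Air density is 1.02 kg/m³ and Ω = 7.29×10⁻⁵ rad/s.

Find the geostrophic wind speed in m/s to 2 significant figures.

38 m/s

Coriolis parameter at 24°S:
f = 2Ω sin φ = 2 × 7.29×10⁻⁵ × sin 24° = 5.93×10⁻⁵ s⁻¹
In the Southern Hemisphere f is negative: f = −5.93×10⁻⁵ s⁻¹.
Component geostrophic relations (x east, y north):
u_g = −(1/(fρ)) ∂P/∂y,  v_g = (1/(fρ)) ∂P/∂x
u_g = −(1.9×10⁻³)/(−5.93×10⁻⁵ × 1.02) = 31.4 m/s;  v_g = (−1.3×10⁻³)/(−5.93×10⁻⁵ × 1.02) = 21.5 m/s
|V_g| = √(u_g² + v_g²) = 38.1 m/s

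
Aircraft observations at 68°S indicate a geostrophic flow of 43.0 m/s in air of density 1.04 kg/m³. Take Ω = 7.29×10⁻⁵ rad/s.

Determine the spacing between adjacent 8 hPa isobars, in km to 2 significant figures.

Coriolis parameter at 68°S:
f = 2Ω sin φ = 2 × 7.29×10⁻⁵ × sin 68° = 1.35×10⁻⁴ s⁻¹
Geostrophic balance rearranged: |∂P/∂n| = f ρ V_g
|∂P/∂n| = 1.35×10⁻⁴ × 1.04 × 43.0 = 6.05×10⁻³ Pa/m
Isobar spacing: Δn = ΔP/|∂P/∂n| = 800 Pa / 6.05×10⁻³ Pa/m = 132332 m ≈ 130 km

130 km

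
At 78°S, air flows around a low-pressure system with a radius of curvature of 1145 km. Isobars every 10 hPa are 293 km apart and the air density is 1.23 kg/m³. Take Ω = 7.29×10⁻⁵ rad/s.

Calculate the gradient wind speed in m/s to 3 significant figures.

Coriolis parameter at 78°S:
f = 2Ω sin φ = 2 × 7.29×10⁻⁵ × sin 78° = 1.43×10⁻⁴ s⁻¹
Pressure gradient: |∂P/∂n| = 1000 Pa / 293000 m = 3.41×10⁻³ Pa/m
Geostrophic speed: V_g = |∂P/∂n|/(fρ) = 3.41×10⁻³/(1.43×10⁻⁴ × 1.23) = 19.5 m/s
Around a low, centrifugal force acts outward with Coriolis, so pressure-gradient force balances both:
(1/ρ)|∂P/∂n| = fV + V²/R  →  V² + fR·V − fR·V_g = 0
With fR = 1.43×10⁻⁴ × 1145×10³ m = 163 m/s:
V = [−fR + √((fR)² + 4 fR V_g)]/2 = [−163 + √(163² + 4×163×19.5)]/2 = 17.6 m/s
Subgeostrophic (V < V_g = 19.5 m/s), as expected around a low.

17.6 m/s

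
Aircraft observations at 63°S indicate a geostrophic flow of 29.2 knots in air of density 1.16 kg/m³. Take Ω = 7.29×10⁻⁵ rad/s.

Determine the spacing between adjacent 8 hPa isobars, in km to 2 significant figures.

Coriolis parameter at 63°S:
f = 2Ω sin φ = 2 × 7.29×10⁻⁵ × sin 63° = 1.30×10⁻⁴ s⁻¹
Wind speed in SI: 29.2 knots = 15.0 m/s
Geostrophic balance rearranged: |∂P/∂n| = f ρ V_g
|∂P/∂n| = 1.30×10⁻⁴ × 1.16 × 15.0 = 2.26×10⁻³ Pa/m
Isobar spacing: Δn = ΔP/|∂P/∂n| = 800 Pa / 2.26×10⁻³ Pa/m = 353405 m ≈ 350 km

350 km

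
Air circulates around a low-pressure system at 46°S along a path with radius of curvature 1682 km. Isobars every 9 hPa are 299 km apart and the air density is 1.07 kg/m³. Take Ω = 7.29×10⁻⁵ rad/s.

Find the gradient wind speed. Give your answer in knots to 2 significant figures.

46 knots

Coriolis parameter at 46°S:
f = 2Ω sin φ = 2 × 7.29×10⁻⁵ × sin 46° = 1.05×10⁻⁴ s⁻¹
Pressure gradient: |∂P/∂n| = 900 Pa / 299000 m = 3.01×10⁻³ Pa/m
Geostrophic speed: V_g = |∂P/∂n|/(fρ) = 3.01×10⁻³/(1.05×10⁻⁴ × 1.07) = 26.8 m/s
Around a low, centrifugal force acts outward with Coriolis, so pressure-gradient force balances both:
(1/ρ)|∂P/∂n| = fV + V²/R  →  V² + fR·V − fR·V_g = 0
With fR = 1.05×10⁻⁴ × 1682×10³ m = 176 m/s:
V = [−fR + √((fR)² + 4 fR V_g)]/2 = [−176 + √(176² + 4×176×26.8)]/2 = 23.7 m/s
Subgeostrophic (V < V_g = 26.8 m/s), as expected around a low.
Converting: 23.7 m/s × 1.944 = 46 knots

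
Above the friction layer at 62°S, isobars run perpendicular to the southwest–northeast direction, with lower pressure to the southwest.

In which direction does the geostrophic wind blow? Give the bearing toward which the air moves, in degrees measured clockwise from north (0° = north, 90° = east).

135°

The pressure-gradient force points toward the southwest (bearing 225°).
Geostrophic balance: in the Southern Hemisphere the Coriolis force deflects motion to the left, so the geostrophic wind blows 90° to the left of the pressure-gradient force (low pressure on the right).
Rotating 225° by 90° counterclockwise gives 135° — the wind blows toward the southeast.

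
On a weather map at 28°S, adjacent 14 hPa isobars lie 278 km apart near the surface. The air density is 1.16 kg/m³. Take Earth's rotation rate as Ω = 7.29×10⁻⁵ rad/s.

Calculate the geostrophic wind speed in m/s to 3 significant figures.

63.4 m/s

Coriolis parameter at 28°S:
f = 2Ω sin φ = 2 × 7.29×10⁻⁵ × sin 28° = 6.84×10⁻⁵ s⁻¹
Pressure gradient: |∂P/∂n| = 1400 Pa / 278000 m = 5.04×10⁻³ Pa/m
Geostrophic balance (pressure-gradient force = Coriolis force):
V_g = (1/(fρ)) |∂P/∂n| = 5.04×10⁻³ / (6.84×10⁻⁵ × 1.16) = 63.4 m/s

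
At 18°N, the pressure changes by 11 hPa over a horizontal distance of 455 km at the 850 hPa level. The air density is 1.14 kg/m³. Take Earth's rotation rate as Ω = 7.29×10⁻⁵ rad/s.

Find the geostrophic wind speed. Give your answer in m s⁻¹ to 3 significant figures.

47.1 m s⁻¹

Coriolis parameter at 18°N:
f = 2Ω sin φ = 2 × 7.29×10⁻⁵ × sin 18° = 4.51×10⁻⁵ s⁻¹
Pressure gradient: |∂P/∂n| = 1100 Pa / 455000 m = 2.42×10⁻³ Pa/m
Geostrophic balance (pressure-gradient force = Coriolis force):
V_g = (1/(fρ)) |∂P/∂n| = 2.42×10⁻³ / (4.51×10⁻⁵ × 1.14) = 47.1 m/s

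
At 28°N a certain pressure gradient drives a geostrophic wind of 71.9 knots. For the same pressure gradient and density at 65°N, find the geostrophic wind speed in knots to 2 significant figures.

With the same pressure gradient and density, V_g ∝ 1/f ∝ 1/sin φ.
V₂ = V₁ · sin φ₁ / sin φ₂ = 71.9 × sin 28° / sin 65°
V₂ = 71.9 × 0.4695/0.9063 = 37 knots

37 knots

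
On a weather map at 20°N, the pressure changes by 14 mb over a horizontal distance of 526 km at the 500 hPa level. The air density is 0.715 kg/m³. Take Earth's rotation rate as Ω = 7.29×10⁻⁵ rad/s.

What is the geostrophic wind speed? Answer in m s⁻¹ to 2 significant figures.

75 m s⁻¹

Coriolis parameter at 20°N:
f = 2Ω sin φ = 2 × 7.29×10⁻⁵ × sin 20° = 4.99×10⁻⁵ s⁻¹
Pressure gradient: |∂P/∂n| = 1400 Pa / 526000 m = 2.66×10⁻³ Pa/m
Geostrophic balance (pressure-gradient force = Coriolis force):
V_g = (1/(fρ)) |∂P/∂n| = 2.66×10⁻³ / (4.99×10⁻⁵ × 0.715) = 74.6 m/s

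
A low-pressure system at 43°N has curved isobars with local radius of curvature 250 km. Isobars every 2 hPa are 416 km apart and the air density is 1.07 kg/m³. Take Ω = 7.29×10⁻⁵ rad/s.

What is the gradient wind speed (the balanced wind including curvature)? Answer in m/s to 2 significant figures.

3.9 m/s

Coriolis parameter at 43°N:
f = 2Ω sin φ = 2 × 7.29×10⁻⁵ × sin 43° = 9.94×10⁻⁵ s⁻¹
Pressure gradient: |∂P/∂n| = 200 Pa / 416000 m = 4.81×10⁻⁴ Pa/m
Geostrophic speed: V_g = |∂P/∂n|/(fρ) = 4.81×10⁻⁴/(9.94×10⁻⁵ × 1.07) = 4.52 m/s
Around a low, centrifugal force acts outward with Coriolis, so pressure-gradient force balances both:
(1/ρ)|∂P/∂n| = fV + V²/R  →  V² + fR·V − fR·V_g = 0
With fR = 9.94×10⁻⁵ × 250×10³ m = 24.9 m/s:
V = [−fR + √((fR)² + 4 fR V_g)]/2 = [−24.9 + √(24.9² + 4×24.9×4.52)]/2 = 3.91 m/s
Subgeostrophic (V < V_g = 4.52 m/s), as expected around a low.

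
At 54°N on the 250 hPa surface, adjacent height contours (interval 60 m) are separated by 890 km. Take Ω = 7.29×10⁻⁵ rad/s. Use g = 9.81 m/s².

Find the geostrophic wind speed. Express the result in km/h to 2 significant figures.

20 km/h

Coriolis parameter at 54°N:
f = 2Ω sin φ = 2 × 7.29×10⁻⁵ × sin 54° = 1.18×10⁻⁴ s⁻¹
Height gradient: |∂Z/∂n| = 60 m / 890000 m = 6.74×10⁻⁵
On a pressure surface, geostrophic balance gives V_g = (g/f)|∂Z/∂n|:
V_g = 9.81 × 6.74×10⁻⁵ / 1.18×10⁻⁴ = 5.61 m/s
Converting: 5.61 m/s × 3.6 = 20 km/h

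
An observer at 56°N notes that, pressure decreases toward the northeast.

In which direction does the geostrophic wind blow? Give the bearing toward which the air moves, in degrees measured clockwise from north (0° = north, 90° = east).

135°

The pressure-gradient force points toward the northeast (bearing 045°).
Geostrophic balance: in the Northern Hemisphere the Coriolis force deflects motion to the right, so the geostrophic wind blows 90° to the right of the pressure-gradient force (low pressure on the left).
Rotating 045° by 90° clockwise gives 135° — the wind blows toward the southeast.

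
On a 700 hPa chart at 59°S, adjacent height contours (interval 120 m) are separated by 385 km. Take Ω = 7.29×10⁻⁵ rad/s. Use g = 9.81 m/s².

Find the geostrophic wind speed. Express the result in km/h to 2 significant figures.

88 km/h

Coriolis parameter at 59°S:
f = 2Ω sin φ = 2 × 7.29×10⁻⁵ × sin 59° = 1.25×10⁻⁴ s⁻¹
Height gradient: |∂Z/∂n| = 120 m / 385000 m = 3.12×10⁻⁴
On a pressure surface, geostrophic balance gives V_g = (g/f)|∂Z/∂n|:
V_g = 9.81 × 3.12×10⁻⁴ / 1.25×10⁻⁴ = 24.5 m/s
Converting: 24.5 m/s × 3.6 = 88 km/h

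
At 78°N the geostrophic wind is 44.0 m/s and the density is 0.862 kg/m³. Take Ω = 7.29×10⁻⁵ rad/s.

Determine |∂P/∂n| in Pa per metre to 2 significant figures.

Coriolis parameter at 78°N:
f = 2Ω sin φ = 2 × 7.29×10⁻⁵ × sin 78° = 1.43×10⁻⁴ s⁻¹
Geostrophic balance rearranged: |∂P/∂n| = f ρ V_g
|∂P/∂n| = 1.43×10⁻⁴ × 0.862 × 44.0 = 5.41×10⁻³ Pa/m

5.4×10⁻³ Pa/m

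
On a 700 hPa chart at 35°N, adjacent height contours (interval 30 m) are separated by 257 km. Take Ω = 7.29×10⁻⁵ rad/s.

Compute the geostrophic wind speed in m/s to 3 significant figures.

Coriolis parameter at 35°N:
f = 2Ω sin φ = 2 × 7.29×10⁻⁵ × sin 35° = 8.36×10⁻⁵ s⁻¹
Height gradient: |∂Z/∂n| = 30 m / 257000 m = 1.17×10⁻⁴
On a pressure surface, geostrophic balance gives V_g = (g/f)|∂Z/∂n|:
V_g = 9.81 × 1.17×10⁻⁴ / 8.36×10⁻⁵ = 13.7 m/s

13.7 m/s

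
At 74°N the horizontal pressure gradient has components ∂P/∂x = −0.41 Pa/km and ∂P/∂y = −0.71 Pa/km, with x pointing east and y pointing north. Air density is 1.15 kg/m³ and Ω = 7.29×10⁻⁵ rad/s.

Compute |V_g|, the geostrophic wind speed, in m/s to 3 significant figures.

Coriolis parameter at 74°N:
f = 2Ω sin φ = 2 × 7.29×10⁻⁵ × sin 74° = 1.40×10⁻⁴ s⁻¹
Component geostrophic relations (x east, y north):
u_g = −(1/(fρ)) ∂P/∂y,  v_g = (1/(fρ)) ∂P/∂x
u_g = −(−0.71×10⁻³)/(1.40×10⁻⁴ × 1.15) = 4.41 m/s;  v_g = (−0.41×10⁻³)/(1.40×10⁻⁴ × 1.15) = −2.54 m/s
|V_g| = √(u_g² + v_g²) = 5.09 m/s

5.09 m/s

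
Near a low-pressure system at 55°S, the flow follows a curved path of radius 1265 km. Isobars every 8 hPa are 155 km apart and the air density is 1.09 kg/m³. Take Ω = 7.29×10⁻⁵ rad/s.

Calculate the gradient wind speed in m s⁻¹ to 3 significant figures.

Coriolis parameter at 55°S:
f = 2Ω sin φ = 2 × 7.29×10⁻⁵ × sin 55° = 1.19×10⁻⁴ s⁻¹
Pressure gradient: |∂P/∂n| = 800 Pa / 155000 m = 5.16×10⁻³ Pa/m
Geostrophic speed: V_g = |∂P/∂n|/(fρ) = 5.16×10⁻³/(1.19×10⁻⁴ × 1.09) = 39.6 m/s
Around a low, centrifugal force acts outward with Coriolis, so pressure-gradient force balances both:
(1/ρ)|∂P/∂n| = fV + V²/R  →  V² + fR·V − fR·V_g = 0
With fR = 1.19×10⁻⁴ × 1265×10³ m = 151 m/s:
V = [−fR + √((fR)² + 4 fR V_g)]/2 = [−151 + √(151² + 4×151×39.6)]/2 = 32.6 m/s
Subgeostrophic (V < V_g = 39.6 m/s), as expected around a low.

32.6 m s⁻¹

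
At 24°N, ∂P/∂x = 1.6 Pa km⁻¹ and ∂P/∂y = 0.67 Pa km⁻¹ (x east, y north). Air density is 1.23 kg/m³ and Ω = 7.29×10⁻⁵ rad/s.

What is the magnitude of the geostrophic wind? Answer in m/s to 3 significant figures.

23.8 m/s

Coriolis parameter at 24°N:
f = 2Ω sin φ = 2 × 7.29×10⁻⁵ × sin 24° = 5.93×10⁻⁵ s⁻¹
Component geostrophic relations (x east, y north):
u_g = −(1/(fρ)) ∂P/∂y,  v_g = (1/(fρ)) ∂P/∂x
u_g = −(0.67×10⁻³)/(5.93×10⁻⁵ × 1.23) = −9.19 m/s;  v_g = (1.6×10⁻³)/(5.93×10⁻⁵ × 1.23) = 21.9 m/s
|V_g| = √(u_g² + v_g²) = 23.8 m/s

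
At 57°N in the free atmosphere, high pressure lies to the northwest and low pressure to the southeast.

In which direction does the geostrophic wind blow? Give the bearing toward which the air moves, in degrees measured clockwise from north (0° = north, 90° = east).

225°

The pressure-gradient force points toward the southeast (bearing 135°).
Geostrophic balance: in the Northern Hemisphere the Coriolis force deflects motion to the right, so the geostrophic wind blows 90° to the right of the pressure-gradient force (low pressure on the left).
Rotating 135° by 90° clockwise gives 225° — the wind blows toward the southwest.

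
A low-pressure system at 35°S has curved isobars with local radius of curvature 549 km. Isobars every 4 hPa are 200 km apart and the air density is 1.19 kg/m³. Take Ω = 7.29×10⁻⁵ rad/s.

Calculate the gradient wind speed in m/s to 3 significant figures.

Coriolis parameter at 35°S:
f = 2Ω sin φ = 2 × 7.29×10⁻⁵ × sin 35° = 8.36×10⁻⁵ s⁻¹
Pressure gradient: |∂P/∂n| = 400 Pa / 200000 m = 2.00×10⁻³ Pa/m
Geostrophic speed: V_g = |∂P/∂n|/(fρ) = 2.00×10⁻³/(8.36×10⁻⁵ × 1.19) = 20.1 m/s
Around a low, centrifugal force acts outward with Coriolis, so pressure-gradient force balances both:
(1/ρ)|∂P/∂n| = fV + V²/R  →  V² + fR·V − fR·V_g = 0
With fR = 8.36×10⁻⁵ × 549×10³ m = 45.9 m/s:
V = [−fR + √((fR)² + 4 fR V_g)]/2 = [−45.9 + √(45.9² + 4×45.9×20.1)]/2 = 15.1 m/s
Subgeostrophic (V < V_g = 20.1 m/s), as expected around a low.

15.1 m/s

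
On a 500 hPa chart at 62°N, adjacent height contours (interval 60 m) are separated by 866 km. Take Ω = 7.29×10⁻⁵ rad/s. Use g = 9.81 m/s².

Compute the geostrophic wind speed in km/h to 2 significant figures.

19 km/h

Coriolis parameter at 62°N:
f = 2Ω sin φ = 2 × 7.29×10⁻⁵ × sin 62° = 1.29×10⁻⁴ s⁻¹
Height gradient: |∂Z/∂n| = 60 m / 866000 m = 6.93×10⁻⁵
On a pressure surface, geostrophic balance gives V_g = (g/f)|∂Z/∂n|:
V_g = 9.81 × 6.93×10⁻⁵ / 1.29×10⁻⁴ = 5.28 m/s
Converting: 5.28 m/s × 3.6 = 19 km/h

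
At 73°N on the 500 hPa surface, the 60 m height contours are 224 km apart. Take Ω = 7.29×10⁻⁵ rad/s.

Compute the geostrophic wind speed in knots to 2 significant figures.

Coriolis parameter at 73°N:
f = 2Ω sin φ = 2 × 7.29×10⁻⁵ × sin 73° = 1.39×10⁻⁴ s⁻¹
Height gradient: |∂Z/∂n| = 60 m / 224000 m = 2.68×10⁻⁴
On a pressure surface, geostrophic balance gives V_g = (g/f)|∂Z/∂n|:
V_g = 9.81 × 2.68×10⁻⁴ / 1.39×10⁻⁴ = 18.8 m/s
Converting: 18.8 m/s × 1.944 = 37 knots

37 knots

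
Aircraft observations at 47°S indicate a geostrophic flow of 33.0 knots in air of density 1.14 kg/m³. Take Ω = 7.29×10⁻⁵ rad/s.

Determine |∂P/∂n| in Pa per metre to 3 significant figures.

2.06×10⁻³ Pa/m

Coriolis parameter at 47°S:
f = 2Ω sin φ = 2 × 7.29×10⁻⁵ × sin 47° = 1.07×10⁻⁴ s⁻¹
Wind speed in SI: 33.0 knots = 17.0 m/s
Geostrophic balance rearranged: |∂P/∂n| = f ρ V_g
|∂P/∂n| = 1.07×10⁻⁴ × 1.14 × 17.0 = 2.06×10⁻³ Pa/m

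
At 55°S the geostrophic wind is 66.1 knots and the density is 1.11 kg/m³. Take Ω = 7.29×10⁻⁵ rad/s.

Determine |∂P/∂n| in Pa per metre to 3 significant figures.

Coriolis parameter at 55°S:
f = 2Ω sin φ = 2 × 7.29×10⁻⁵ × sin 55° = 1.19×10⁻⁴ s⁻¹
Wind speed in SI: 66.1 knots = 34.0 m/s
Geostrophic balance rearranged: |∂P/∂n| = f ρ V_g
|∂P/∂n| = 1.19×10⁻⁴ × 1.11 × 34.0 = 4.51×10⁻³ Pa/m

4.51×10⁻³ Pa/m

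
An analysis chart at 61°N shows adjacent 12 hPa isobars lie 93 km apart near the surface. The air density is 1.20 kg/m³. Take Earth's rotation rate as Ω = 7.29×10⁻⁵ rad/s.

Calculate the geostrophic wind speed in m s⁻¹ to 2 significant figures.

84 m s⁻¹

Coriolis parameter at 61°N:
f = 2Ω sin φ = 2 × 7.29×10⁻⁵ × sin 61° = 1.28×10⁻⁴ s⁻¹
Pressure gradient: |∂P/∂n| = 1200 Pa / 93000 m = 1.29×10⁻² Pa/m
Geostrophic balance (pressure-gradient force = Coriolis force):
V_g = (1/(fρ)) |∂P/∂n| = 1.29×10⁻² / (1.28×10⁻⁴ × 1.20) = 84.3 m/s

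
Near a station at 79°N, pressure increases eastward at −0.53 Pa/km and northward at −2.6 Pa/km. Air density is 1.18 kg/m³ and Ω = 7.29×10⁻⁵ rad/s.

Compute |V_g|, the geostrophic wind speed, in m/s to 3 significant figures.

Coriolis parameter at 79°N:
f = 2Ω sin φ = 2 × 7.29×10⁻⁵ × sin 79° = 1.43×10⁻⁴ s⁻¹
Component geostrophic relations (x east, y north):
u_g = −(1/(fρ)) ∂P/∂y,  v_g = (1/(fρ)) ∂P/∂x
u_g = −(−2.6×10⁻³)/(1.43×10⁻⁴ × 1.18) = 15.4 m/s;  v_g = (−0.53×10⁻³)/(1.43×10⁻⁴ × 1.18) = −3.14 m/s
|V_g| = √(u_g² + v_g²) = 15.7 m/s

15.7 m/s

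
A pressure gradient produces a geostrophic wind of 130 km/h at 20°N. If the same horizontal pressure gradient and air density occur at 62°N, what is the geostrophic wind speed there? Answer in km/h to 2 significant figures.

50 km/h

With the same pressure gradient and density, V_g ∝ 1/f ∝ 1/sin φ.
V₂ = V₁ · sin φ₁ / sin φ₂ = 130 × sin 20° / sin 62°
V₂ = 130 × 0.3420/0.8829 = 50 km/h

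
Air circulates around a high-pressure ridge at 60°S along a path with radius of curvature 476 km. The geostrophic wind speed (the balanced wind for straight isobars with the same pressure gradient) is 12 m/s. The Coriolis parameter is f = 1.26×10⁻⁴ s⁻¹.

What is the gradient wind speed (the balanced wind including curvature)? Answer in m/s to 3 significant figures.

Around a high, pressure-gradient force acts outward with centrifugal, so Coriolis balances both:
fV = (1/ρ)|∂P/∂n| + V²/R  →  V² − fR·V + fR·V_g = 0
With fR = 1.26×10⁻⁴ × 476×10³ m = 60.0 m/s:
V = [fR − √((fR)² − 4 fR V_g)]/2 = [60.0 − √(60.0² − 4×60.0×12)]/2 = 16.6 m/s
Supergeostrophic (V > V_g = 12 m/s), as expected around a high.

16.6 m/s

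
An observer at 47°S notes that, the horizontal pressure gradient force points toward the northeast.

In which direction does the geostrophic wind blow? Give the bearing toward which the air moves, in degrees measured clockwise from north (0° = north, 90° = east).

The pressure-gradient force points toward the northeast (bearing 045°).
Geostrophic balance: in the Southern Hemisphere the Coriolis force deflects motion to the left, so the geostrophic wind blows 90° to the left of the pressure-gradient force (low pressure on the right).
Rotating 045° by 90° counterclockwise gives 315° — the wind blows toward the northwest.

315°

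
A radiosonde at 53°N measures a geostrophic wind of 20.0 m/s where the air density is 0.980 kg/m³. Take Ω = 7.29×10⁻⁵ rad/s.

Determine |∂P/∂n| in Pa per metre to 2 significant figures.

Coriolis parameter at 53°N:
f = 2Ω sin φ = 2 × 7.29×10⁻⁵ × sin 53° = 1.16×10⁻⁴ s⁻¹
Geostrophic balance rearranged: |∂P/∂n| = f ρ V_g
|∂P/∂n| = 1.16×10⁻⁴ × 0.980 × 20.0 = 2.28×10⁻³ Pa/m

2.3×10⁻³ Pa/m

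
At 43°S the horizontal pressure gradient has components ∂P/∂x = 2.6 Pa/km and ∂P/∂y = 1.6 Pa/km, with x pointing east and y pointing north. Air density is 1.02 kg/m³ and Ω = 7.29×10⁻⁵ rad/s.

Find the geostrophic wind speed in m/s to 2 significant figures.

30 m/s

Coriolis parameter at 43°S:
f = 2Ω sin φ = 2 × 7.29×10⁻⁵ × sin 43° = 9.94×10⁻⁵ s⁻¹
In the Southern Hemisphere f is negative: f = −9.94×10⁻⁵ s⁻¹.
Component geostrophic relations (x east, y north):
u_g = −(1/(fρ)) ∂P/∂y,  v_g = (1/(fρ)) ∂P/∂x
u_g = −(1.6×10⁻³)/(−9.94×10⁻⁵ × 1.02) = 15.8 m/s;  v_g = (2.6×10⁻³)/(−9.94×10⁻⁵ × 1.02) = −25.6 m/s
|V_g| = √(u_g² + v_g²) = 30.1 m/s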